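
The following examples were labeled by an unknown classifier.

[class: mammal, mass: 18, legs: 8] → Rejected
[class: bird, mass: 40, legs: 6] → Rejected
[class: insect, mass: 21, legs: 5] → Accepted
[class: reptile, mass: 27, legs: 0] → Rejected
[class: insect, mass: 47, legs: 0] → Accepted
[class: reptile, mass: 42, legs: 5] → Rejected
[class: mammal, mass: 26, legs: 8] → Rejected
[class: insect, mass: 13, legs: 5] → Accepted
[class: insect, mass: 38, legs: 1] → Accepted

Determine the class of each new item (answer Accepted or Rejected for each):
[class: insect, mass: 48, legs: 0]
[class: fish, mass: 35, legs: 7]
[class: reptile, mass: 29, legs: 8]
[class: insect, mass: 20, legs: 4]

Rule: class is insect. This holds for each 'Accepted' example and fails for each 'Rejected' one.
[class: insect, mass: 48, legs: 0] — class is insect, hence Accepted.
[class: fish, mass: 35, legs: 7] — class is fish, hence Rejected.
[class: reptile, mass: 29, legs: 8] — class is reptile, hence Rejected.
[class: insect, mass: 20, legs: 4] — class is insect, hence Accepted.

Accepted, Rejected, Rejected, Accepted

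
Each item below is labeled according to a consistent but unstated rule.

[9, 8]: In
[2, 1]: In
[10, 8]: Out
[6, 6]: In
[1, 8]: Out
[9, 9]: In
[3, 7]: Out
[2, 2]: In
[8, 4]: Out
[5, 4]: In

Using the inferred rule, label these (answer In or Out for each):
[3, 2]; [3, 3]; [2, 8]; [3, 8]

In, In, Out, Out

The rule appears to be: |first − second| ≤ 1.
[3, 2] — |3−2| = 1, hence In. [3, 3] — |3−3| = 0, hence In. [2, 8] — |2−8| = 6, hence Out. [3, 8] — |3−8| = 5, hence Out.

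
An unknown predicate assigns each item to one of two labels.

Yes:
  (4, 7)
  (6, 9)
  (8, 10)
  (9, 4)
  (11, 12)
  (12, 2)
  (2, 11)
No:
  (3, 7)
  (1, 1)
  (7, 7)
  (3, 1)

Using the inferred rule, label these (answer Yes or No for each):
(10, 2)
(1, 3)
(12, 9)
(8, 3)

The rule appears to be: product is even.
(10, 2) — 10·2 = 20, hence Yes. (1, 3) — 1·3 = 3, hence No. (12, 9) — 12·9 = 108, hence Yes. (8, 3) — 8·3 = 24, hence Yes.

Yes, No, Yes, Yes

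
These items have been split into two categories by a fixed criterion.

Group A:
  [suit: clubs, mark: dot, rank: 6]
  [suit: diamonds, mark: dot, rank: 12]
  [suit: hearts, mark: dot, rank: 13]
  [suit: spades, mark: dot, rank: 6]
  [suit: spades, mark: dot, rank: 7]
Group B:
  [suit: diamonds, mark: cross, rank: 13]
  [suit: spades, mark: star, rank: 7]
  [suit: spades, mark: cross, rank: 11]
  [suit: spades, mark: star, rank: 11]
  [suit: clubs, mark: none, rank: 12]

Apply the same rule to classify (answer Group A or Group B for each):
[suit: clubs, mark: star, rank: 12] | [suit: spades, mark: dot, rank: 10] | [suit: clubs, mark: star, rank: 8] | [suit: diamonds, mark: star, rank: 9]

Group B, Group A, Group B, Group B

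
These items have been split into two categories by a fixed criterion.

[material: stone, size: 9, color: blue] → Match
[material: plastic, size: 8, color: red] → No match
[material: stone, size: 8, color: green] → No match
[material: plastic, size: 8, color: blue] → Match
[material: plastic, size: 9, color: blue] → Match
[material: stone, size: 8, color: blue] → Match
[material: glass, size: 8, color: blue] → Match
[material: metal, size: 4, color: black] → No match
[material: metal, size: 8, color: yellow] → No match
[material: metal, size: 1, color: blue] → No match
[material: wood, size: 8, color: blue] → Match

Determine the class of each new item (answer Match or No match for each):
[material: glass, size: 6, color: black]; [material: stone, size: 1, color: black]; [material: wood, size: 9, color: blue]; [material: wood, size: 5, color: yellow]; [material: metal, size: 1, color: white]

No match, No match, Match, No match, No match

The pattern is that an item is 'Match' exactly when: color is blue AND size ≥ 4.
[material: glass, size: 6, color: black]: color is black, size = 6 — does not pass, so No match. [material: stone, size: 1, color: black]: color is black, size = 1 — does not pass, so No match. [material: wood, size: 9, color: blue]: color is blue, size = 9 — qualifies, so Match. [material: wood, size: 5, color: yellow]: color is yellow, size = 5 — does not pass, so No match. [material: metal, size: 1, color: white]: color is white, size = 1 — does not pass, so No match.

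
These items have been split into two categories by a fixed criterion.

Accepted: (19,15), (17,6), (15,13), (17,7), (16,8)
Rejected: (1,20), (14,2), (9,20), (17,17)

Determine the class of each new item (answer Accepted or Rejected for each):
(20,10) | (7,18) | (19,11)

The simplest hypothesis consistent with all the labels is: first > second AND sum ≥ 21.
(20,10): Accepted (20 > 10, 20+10 = 30). (7,18): Rejected (7 < 18, 7+18 = 25). (19,11): Accepted (19 > 11, 19+11 = 30).

Accepted, Rejected, Accepted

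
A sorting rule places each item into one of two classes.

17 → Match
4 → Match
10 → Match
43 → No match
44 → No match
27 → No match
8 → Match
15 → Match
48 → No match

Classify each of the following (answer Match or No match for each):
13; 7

Match, Match

The rule appears to be: at most 17.
Match: 13, since 13 ≤ 17.
Match: 7, since 7 ≤ 17.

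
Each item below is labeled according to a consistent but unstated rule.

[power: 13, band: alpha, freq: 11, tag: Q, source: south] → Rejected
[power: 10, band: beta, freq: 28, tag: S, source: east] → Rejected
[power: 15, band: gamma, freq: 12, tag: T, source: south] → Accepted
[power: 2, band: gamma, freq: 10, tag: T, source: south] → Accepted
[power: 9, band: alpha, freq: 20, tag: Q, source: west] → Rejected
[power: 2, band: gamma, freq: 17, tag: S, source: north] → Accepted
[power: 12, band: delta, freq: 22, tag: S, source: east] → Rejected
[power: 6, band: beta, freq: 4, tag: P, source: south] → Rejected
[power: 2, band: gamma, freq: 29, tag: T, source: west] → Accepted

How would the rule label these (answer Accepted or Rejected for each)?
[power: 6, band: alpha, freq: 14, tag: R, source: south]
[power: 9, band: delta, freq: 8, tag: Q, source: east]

Every 'Accepted' example satisfies: band is gamma. None of the 'Rejected' examples do.
[power: 6, band: alpha, freq: 14, tag: R, source: south]: Rejected (band is alpha).
[power: 9, band: delta, freq: 8, tag: Q, source: east]: Rejected (band is delta).

Rejected, Rejected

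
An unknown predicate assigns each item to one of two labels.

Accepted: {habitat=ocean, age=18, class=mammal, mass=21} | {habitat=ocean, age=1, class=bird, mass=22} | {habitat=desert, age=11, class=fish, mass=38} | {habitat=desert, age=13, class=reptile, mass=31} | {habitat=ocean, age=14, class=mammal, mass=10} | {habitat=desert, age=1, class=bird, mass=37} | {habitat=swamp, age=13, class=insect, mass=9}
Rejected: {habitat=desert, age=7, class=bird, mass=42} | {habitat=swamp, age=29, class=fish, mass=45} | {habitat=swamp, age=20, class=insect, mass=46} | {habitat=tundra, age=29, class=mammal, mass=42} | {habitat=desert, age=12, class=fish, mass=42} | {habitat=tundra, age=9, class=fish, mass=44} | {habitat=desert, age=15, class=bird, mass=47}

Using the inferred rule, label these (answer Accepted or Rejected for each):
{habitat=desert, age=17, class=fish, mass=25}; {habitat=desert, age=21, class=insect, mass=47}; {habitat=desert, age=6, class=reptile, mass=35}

Accepted, Rejected, Accepted

A rule that fits every label: mass ≤ 38 — true of each 'Accepted' example, false of each 'Rejected' one.
{habitat=desert, age=17, class=fish, mass=25}: mass = 25 — passes, so Accepted. {habitat=desert, age=21, class=insect, mass=47}: mass = 47 — fails this test, so Rejected. {habitat=desert, age=6, class=reptile, mass=35}: mass = 35 — passes, so Accepted.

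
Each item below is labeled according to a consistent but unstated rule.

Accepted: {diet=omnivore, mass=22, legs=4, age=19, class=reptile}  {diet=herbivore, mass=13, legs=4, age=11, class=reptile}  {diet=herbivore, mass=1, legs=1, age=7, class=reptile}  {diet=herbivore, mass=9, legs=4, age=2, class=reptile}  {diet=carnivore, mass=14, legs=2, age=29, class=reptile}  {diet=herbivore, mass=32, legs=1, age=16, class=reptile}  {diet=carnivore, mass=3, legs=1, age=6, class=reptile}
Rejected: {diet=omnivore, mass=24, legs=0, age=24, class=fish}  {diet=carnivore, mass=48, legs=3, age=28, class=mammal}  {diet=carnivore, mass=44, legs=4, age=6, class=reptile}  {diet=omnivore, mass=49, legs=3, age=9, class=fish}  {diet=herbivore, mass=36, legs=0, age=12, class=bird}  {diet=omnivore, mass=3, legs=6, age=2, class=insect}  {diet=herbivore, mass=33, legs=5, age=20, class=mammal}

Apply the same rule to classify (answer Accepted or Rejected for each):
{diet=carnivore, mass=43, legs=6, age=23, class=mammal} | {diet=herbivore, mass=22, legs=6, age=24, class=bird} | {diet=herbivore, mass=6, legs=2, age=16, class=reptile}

All 'Accepted' examples share one property — class is reptile AND mass ≤ 32 — and every 'Rejected' example lacks it.
{diet=carnivore, mass=43, legs=6, age=23, class=mammal}: class is mammal, mass = 43 — doesn't qualify, so Rejected. {diet=herbivore, mass=22, legs=6, age=24, class=bird}: class is bird, mass = 22 — doesn't qualify, so Rejected. {diet=herbivore, mass=6, legs=2, age=16, class=reptile}: class is reptile, mass = 6 — checks out, so Accepted.

Rejected, Rejected, Accepted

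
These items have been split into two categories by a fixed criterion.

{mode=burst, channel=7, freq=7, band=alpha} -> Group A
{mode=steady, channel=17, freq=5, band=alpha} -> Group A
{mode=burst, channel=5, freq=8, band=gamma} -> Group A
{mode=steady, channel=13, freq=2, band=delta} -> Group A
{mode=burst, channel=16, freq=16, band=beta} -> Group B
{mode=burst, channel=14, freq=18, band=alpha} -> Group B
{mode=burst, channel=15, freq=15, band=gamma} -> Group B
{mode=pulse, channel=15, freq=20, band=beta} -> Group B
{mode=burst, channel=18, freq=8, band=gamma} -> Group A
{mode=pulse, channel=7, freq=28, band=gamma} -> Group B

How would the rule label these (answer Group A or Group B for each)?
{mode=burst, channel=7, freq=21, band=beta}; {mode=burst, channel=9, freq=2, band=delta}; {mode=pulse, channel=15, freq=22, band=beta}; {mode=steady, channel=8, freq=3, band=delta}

Group B, Group A, Group B, Group A

A rule that fits every label: freq ≤ 8 — true of each 'Group A' example, false of each 'Group B' one.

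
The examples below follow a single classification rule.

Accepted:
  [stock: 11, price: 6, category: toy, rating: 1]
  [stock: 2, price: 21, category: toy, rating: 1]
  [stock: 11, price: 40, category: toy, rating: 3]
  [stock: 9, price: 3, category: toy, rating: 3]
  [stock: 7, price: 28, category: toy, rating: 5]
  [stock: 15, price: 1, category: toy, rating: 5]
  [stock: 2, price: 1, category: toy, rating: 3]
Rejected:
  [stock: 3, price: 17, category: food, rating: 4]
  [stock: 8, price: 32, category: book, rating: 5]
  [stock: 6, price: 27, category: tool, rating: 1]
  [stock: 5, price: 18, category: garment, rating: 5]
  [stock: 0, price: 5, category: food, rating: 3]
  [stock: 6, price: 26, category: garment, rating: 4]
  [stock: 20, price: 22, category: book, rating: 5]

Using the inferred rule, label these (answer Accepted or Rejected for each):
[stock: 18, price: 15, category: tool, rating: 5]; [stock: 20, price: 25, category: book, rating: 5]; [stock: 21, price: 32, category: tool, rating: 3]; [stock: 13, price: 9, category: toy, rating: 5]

Checking candidate rules against both groups, what survives is: category is toy.
[stock: 18, price: 15, category: tool, rating: 5]: category is tool, lacks this property → Rejected. [stock: 20, price: 25, category: book, rating: 5]: category is book, lacks this property → Rejected. [stock: 21, price: 32, category: tool, rating: 3]: category is tool, lacks this property → Rejected. [stock: 13, price: 9, category: toy, rating: 5]: category is toy, has this property → Accepted.

Rejected, Rejected, Rejected, Accepted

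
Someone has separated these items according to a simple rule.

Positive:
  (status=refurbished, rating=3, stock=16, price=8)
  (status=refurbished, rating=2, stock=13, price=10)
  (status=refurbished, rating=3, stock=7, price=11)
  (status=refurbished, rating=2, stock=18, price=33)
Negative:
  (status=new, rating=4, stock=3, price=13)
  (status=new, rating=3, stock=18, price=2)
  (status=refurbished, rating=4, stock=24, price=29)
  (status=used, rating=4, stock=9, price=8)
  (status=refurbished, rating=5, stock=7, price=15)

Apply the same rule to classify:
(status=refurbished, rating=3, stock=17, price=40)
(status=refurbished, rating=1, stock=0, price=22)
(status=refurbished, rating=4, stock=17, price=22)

The classifier is using: status is refurbished AND rating ≤ 3.
(status=refurbished, rating=3, stock=17, price=40): Positive (status is refurbished, rating = 3). (status=refurbished, rating=1, stock=0, price=22): Positive (status is refurbished, rating = 1). (status=refurbished, rating=4, stock=17, price=22): Negative (status is refurbished, rating = 4).

Positive, Positive, Negative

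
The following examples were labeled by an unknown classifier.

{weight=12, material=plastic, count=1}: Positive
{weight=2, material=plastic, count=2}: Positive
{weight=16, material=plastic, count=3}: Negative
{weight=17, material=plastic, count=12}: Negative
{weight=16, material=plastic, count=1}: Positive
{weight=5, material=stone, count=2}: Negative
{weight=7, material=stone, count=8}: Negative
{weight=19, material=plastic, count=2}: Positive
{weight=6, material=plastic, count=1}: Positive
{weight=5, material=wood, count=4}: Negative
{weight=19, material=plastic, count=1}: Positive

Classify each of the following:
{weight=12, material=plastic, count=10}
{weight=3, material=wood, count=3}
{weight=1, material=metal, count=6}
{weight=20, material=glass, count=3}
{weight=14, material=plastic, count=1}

Negative, Negative, Negative, Negative, Positive

Every 'Positive' example satisfies: material is plastic AND count ≤ 2. None of the 'Negative' examples do.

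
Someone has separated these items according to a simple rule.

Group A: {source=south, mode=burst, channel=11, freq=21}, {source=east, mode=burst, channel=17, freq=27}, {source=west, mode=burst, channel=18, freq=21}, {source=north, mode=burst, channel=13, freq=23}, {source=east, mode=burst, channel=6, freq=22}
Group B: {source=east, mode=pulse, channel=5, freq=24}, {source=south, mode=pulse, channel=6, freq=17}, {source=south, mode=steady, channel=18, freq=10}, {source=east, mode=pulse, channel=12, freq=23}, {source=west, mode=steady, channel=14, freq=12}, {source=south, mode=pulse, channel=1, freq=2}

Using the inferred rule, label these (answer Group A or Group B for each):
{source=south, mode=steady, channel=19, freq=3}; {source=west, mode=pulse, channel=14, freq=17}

Group B, Group B

The simplest hypothesis consistent with all the labels is: mode is burst.
{source=south, mode=steady, channel=19, freq=3} → mode is steady → Group B. {source=west, mode=pulse, channel=14, freq=17} → mode is pulse → Group B.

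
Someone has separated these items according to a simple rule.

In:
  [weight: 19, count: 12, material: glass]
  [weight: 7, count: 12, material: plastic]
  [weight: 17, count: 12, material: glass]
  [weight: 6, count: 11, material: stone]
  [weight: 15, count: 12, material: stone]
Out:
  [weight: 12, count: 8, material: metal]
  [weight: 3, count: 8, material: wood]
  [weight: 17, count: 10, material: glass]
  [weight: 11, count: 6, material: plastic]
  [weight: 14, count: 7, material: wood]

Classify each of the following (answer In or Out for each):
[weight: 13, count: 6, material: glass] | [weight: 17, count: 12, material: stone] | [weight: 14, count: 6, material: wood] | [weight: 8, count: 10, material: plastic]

The rule appears to be: count ≥ 11.
[weight: 13, count: 6, material: glass] → count = 6 → Out. [weight: 17, count: 12, material: stone] → count = 12 → In. [weight: 14, count: 6, material: wood] → count = 6 → Out. [weight: 8, count: 10, material: plastic] → count = 10 → Out.

Out, In, Out, Out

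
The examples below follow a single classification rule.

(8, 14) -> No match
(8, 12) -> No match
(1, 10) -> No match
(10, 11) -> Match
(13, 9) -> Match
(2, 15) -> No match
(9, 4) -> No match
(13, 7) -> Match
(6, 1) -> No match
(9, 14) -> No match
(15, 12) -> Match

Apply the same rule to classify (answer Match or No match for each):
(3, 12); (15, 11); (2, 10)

No match, Match, No match

The simplest hypothesis consistent with all the labels is: first ≥ 10.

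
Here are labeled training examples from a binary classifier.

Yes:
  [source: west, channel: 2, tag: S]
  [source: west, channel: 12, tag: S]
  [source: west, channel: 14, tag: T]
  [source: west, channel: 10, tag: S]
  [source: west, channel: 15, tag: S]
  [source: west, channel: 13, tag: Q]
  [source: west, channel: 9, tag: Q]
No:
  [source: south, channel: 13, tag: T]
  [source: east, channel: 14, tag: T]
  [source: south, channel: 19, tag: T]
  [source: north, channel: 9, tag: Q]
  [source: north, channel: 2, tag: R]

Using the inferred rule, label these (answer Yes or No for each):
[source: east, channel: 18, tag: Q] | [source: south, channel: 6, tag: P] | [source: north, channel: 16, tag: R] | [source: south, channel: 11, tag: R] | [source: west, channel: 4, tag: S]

No, No, No, No, Yes

All 'Yes' examples share one property — source is west — and every 'No' example lacks it.
[source: east, channel: 18, tag: Q]: No (source is east). [source: south, channel: 6, tag: P]: No (source is south). [source: north, channel: 16, tag: R]: No (source is north). [source: south, channel: 11, tag: R]: No (source is south). [source: west, channel: 4, tag: S]: Yes (source is west).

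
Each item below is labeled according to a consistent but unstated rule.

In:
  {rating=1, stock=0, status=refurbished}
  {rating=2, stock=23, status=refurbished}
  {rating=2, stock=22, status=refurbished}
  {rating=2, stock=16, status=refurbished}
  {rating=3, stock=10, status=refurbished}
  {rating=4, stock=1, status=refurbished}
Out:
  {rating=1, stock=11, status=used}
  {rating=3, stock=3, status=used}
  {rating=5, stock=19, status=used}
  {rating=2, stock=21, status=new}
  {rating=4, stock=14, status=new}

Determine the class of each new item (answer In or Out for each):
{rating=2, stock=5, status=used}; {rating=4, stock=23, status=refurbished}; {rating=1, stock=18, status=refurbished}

Every 'In' example satisfies: status is refurbished. None of the 'Out' examples do.
{rating=2, stock=5, status=used} → status is used → Out.
{rating=4, stock=23, status=refurbished} → status is refurbished → In.
{rating=1, stock=18, status=refurbished} → status is refurbished → In.

Out, In, In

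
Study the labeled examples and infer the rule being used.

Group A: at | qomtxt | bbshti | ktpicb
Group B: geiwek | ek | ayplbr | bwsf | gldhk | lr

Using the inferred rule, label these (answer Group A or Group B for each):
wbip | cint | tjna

The simplest hypothesis consistent with all the labels is: contains 't'.
wbip: no 't', doesn't qualify → Group B. cint: has 't', matches → Group A. tjna: has 't', matches → Group A.

Group B, Group A, Group A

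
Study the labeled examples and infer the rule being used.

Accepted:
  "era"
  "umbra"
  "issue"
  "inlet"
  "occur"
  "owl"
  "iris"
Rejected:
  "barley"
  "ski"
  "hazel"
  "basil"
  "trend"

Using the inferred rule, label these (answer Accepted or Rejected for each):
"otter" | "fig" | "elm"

The distinguishing property — starts with a vowel — holds for all the 'Accepted' cases and none of the 'Rejected' cases.
"otter" — starts with 'o', hence Accepted. "fig" — starts with 'f', hence Rejected. "elm" — starts with 'e', hence Accepted.

Accepted, Rejected, Accepted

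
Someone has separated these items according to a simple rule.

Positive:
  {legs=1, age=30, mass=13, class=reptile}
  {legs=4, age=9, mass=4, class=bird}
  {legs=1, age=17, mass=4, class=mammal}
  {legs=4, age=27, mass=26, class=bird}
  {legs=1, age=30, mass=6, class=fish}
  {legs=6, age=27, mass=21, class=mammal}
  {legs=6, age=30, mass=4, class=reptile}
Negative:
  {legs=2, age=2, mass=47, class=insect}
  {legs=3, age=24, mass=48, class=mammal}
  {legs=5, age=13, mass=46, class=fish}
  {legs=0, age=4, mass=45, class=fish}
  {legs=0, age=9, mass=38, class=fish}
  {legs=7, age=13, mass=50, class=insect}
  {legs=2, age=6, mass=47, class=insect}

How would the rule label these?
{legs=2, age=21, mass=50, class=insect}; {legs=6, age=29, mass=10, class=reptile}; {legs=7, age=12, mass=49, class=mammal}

Negative, Positive, Negative

The classifier is using: mass ≤ 26.
Negative: {legs=2, age=21, mass=50, class=insect}, since mass = 50. Positive: {legs=6, age=29, mass=10, class=reptile}, since mass = 10. Negative: {legs=7, age=12, mass=49, class=mammal}, since mass = 49.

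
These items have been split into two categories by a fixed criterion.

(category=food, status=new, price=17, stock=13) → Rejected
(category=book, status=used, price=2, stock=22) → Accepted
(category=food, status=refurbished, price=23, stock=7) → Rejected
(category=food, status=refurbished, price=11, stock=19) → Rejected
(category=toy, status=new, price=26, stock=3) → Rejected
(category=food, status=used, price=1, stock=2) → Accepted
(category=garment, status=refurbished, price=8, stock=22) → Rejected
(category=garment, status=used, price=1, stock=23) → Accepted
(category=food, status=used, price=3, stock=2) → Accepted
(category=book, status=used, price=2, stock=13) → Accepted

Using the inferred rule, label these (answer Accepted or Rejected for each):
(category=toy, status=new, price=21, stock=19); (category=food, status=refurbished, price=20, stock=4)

The common property of the 'Accepted' items is: status is used. No 'Rejected' item has it.
(category=toy, status=new, price=21, stock=19): Rejected (status is new).
(category=food, status=refurbished, price=20, stock=4): Rejected (status is refurbished).

Rejected, Rejected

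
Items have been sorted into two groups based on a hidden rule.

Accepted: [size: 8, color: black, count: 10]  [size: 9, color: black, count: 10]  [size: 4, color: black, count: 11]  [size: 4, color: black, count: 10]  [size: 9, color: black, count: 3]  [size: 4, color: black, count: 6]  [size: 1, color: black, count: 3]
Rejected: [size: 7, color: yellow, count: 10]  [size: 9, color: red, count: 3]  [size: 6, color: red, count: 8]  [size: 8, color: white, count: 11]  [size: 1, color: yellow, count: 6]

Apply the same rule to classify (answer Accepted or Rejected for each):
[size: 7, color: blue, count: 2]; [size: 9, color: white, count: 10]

Rejected, Rejected

The rule appears to be: color is black.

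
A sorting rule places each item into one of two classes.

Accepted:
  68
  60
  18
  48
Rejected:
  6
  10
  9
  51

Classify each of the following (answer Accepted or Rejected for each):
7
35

All 'Accepted' examples share one property — even AND at least 18 — and every 'Rejected' example lacks it.
7: Rejected (7 is odd, 7 < 18).
35: Rejected (35 is odd, 35 ≥ 18).

Rejected, Rejected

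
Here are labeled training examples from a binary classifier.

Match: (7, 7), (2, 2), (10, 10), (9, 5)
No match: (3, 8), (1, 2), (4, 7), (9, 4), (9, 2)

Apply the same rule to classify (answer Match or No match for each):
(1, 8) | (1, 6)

No match, No match

One predicate separates the groups cleanly: sum is even.
(1, 8) — 1+8 = 9, hence No match.
(1, 6) — 1+6 = 7, hence No match.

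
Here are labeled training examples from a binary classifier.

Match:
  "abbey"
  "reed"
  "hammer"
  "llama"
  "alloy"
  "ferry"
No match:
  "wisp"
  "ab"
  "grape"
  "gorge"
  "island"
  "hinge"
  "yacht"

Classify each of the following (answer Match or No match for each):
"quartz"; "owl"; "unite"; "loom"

The distinguishing property — has a double letter — holds for all the 'Match' cases and none of the 'No match' cases.
"quartz" → no doubled letter → No match.
"owl" → no doubled letter → No match.
"unite" → no doubled letter → No match.
"loom" → 'oo' doubled → Match.

No match, No match, No match, Match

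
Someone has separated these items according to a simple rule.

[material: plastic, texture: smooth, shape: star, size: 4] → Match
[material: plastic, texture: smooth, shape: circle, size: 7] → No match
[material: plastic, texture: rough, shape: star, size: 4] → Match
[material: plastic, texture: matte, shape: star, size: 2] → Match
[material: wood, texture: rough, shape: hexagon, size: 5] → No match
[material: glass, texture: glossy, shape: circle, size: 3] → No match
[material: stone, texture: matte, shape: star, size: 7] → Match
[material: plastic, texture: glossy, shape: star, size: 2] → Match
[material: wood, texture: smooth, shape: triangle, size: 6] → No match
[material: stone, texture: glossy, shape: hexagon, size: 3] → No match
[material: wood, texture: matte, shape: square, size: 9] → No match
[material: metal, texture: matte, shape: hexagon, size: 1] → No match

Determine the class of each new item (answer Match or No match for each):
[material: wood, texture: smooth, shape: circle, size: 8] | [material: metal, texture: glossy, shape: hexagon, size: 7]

The common property of the 'Match' items is: shape is star. No 'No match' item has it.
No match: [material: wood, texture: smooth, shape: circle, size: 8], since shape is circle.
No match: [material: metal, texture: glossy, shape: hexagon, size: 7], since shape is hexagon.

No match, No match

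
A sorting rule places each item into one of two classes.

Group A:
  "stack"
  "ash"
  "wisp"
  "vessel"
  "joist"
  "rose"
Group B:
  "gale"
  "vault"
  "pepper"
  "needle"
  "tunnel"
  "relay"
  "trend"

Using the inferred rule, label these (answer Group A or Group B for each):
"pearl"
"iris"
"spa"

Group B, Group A, Group A

The common property of the 'Group A' items is: contains 's'. No 'Group B' item has it.
"pearl": Group B (no 's').
"iris": Group A (has 's').
"spa": Group A (has 's').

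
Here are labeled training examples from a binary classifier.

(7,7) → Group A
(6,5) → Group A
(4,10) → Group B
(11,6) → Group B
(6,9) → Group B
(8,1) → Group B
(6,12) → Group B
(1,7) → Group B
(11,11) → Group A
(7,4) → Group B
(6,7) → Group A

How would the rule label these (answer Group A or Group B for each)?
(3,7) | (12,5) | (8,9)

'Group A' ⟺ |first − second| ≤ 1.
(3,7): |3−7| = 4 — doesn't qualify, so Group B.
(12,5): |12−5| = 7 — doesn't qualify, so Group B.
(8,9): |8−9| = 1 — fits, so Group A.

Group B, Group B, Group A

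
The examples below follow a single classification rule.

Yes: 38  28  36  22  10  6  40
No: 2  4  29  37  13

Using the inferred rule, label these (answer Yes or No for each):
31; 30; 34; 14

No, Yes, Yes, Yes

The common property of the 'Yes' items is: even AND at least 6. No 'No' item has it.
31: No (31 is odd, 31 ≥ 6). 30: Yes (30 is even, 30 ≥ 6). 34: Yes (34 is even, 34 ≥ 6). 14: Yes (14 is even, 14 ≥ 6).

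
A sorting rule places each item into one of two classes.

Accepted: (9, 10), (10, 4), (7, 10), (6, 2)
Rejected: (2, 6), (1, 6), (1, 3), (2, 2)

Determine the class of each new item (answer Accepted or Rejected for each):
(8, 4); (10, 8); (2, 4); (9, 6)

Accepted, Accepted, Rejected, Accepted

The simplest hypothesis consistent with all the labels is: first ≥ 3.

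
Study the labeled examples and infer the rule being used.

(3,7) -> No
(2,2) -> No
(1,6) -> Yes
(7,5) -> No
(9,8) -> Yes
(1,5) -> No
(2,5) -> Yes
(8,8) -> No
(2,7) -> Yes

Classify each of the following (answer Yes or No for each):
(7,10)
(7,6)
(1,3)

Yes, Yes, No

'Yes' ⟺ sum is odd.
(7,10): 7+10 = 17, fits → Yes.
(7,6): 7+6 = 13, fits → Yes.
(1,3): 1+3 = 4, lacks this property → No.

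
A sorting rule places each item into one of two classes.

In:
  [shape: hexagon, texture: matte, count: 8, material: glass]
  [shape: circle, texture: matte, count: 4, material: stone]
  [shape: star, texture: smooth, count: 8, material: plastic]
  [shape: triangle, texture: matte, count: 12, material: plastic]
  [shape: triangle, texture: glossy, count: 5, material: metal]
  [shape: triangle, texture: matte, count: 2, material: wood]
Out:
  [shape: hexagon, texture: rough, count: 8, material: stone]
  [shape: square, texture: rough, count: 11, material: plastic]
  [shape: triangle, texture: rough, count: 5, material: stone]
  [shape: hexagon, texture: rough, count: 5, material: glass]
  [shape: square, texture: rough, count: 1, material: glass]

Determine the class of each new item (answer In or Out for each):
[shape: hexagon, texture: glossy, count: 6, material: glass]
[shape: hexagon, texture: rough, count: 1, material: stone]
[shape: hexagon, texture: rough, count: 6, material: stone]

The pattern is that an item is 'In' exactly when: texture is not rough.
[shape: hexagon, texture: glossy, count: 6, material: glass]: In (texture is glossy). [shape: hexagon, texture: rough, count: 1, material: stone]: Out (texture is rough). [shape: hexagon, texture: rough, count: 6, material: stone]: Out (texture is rough).

In, Out, Out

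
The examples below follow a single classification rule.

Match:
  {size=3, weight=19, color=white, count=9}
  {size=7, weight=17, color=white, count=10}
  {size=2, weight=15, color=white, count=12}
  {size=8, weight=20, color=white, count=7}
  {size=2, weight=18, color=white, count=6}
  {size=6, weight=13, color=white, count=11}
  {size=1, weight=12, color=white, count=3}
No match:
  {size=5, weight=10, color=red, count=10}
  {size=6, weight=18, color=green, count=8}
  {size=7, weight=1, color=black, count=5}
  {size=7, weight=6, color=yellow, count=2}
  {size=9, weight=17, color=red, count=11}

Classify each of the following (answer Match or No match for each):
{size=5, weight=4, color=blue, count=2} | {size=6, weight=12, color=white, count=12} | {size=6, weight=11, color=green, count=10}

Looking at the examples, the only property every 'Match' case has and every 'No match' case lacks is: color is white.
{size=5, weight=4, color=blue, count=2}: No match (color is blue).
{size=6, weight=12, color=white, count=12}: Match (color is white).
{size=6, weight=11, color=green, count=10}: No match (color is green).

No match, Match, No match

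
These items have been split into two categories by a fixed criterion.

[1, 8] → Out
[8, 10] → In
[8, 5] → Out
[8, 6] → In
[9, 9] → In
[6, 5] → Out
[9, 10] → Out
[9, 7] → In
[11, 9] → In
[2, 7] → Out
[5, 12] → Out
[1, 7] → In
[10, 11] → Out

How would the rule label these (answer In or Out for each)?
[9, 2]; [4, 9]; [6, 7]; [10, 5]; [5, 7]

Out, Out, Out, Out, In

All 'In' examples share one property — sum is even — and every 'Out' example lacks it.
[9, 2]: Out (9+2 = 11). [4, 9]: Out (4+9 = 13). [6, 7]: Out (6+7 = 13). [10, 5]: Out (10+5 = 15). [5, 7]: In (5+7 = 12).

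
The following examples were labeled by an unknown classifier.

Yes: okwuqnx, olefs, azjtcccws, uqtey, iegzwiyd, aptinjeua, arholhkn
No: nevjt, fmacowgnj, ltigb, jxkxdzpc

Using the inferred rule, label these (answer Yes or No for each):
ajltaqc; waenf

Yes, No

The rule appears to be: starts with a vowel.
ajltaqc → starts with 'a' → Yes.
waenf → starts with 'w' → No.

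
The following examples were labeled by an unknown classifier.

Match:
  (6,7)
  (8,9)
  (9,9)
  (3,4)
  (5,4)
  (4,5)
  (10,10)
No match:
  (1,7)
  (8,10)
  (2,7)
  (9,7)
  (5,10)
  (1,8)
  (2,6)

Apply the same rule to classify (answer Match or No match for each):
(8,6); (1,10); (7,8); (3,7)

No match, No match, Match, No match

All 'Match' examples share one property — |first − second| ≤ 1 — and every 'No match' example lacks it.
(8,6): No match (|8−6| = 2). (1,10): No match (|1−10| = 9). (7,8): Match (|7−8| = 1). (3,7): No match (|3−7| = 4).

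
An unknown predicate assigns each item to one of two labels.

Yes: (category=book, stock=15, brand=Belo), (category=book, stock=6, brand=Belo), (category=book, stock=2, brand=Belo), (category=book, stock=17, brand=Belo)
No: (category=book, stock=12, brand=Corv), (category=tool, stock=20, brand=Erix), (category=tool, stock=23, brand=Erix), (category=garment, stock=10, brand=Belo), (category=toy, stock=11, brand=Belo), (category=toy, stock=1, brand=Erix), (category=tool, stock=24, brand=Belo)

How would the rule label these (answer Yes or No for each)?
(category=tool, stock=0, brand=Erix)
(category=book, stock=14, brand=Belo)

No, Yes

A rule that fits every label: brand is Belo AND category is book — true of each 'Yes' example, false of each 'No' one.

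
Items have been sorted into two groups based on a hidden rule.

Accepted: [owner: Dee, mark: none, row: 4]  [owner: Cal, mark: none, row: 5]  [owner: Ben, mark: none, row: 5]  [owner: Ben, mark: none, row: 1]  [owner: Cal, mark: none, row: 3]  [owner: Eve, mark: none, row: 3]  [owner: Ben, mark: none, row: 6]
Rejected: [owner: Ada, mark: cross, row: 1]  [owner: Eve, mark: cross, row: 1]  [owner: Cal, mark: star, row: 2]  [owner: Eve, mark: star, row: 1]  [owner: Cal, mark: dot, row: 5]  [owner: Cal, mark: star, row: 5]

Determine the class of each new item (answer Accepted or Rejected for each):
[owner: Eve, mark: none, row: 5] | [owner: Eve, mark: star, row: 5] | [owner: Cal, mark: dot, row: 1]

The common property of the 'Accepted' items is: mark is none. No 'Rejected' item has it.
[owner: Eve, mark: none, row: 5] → mark is none → Accepted. [owner: Eve, mark: star, row: 5] → mark is star → Rejected. [owner: Cal, mark: dot, row: 1] → mark is dot → Rejected.

Accepted, Rejected, Rejected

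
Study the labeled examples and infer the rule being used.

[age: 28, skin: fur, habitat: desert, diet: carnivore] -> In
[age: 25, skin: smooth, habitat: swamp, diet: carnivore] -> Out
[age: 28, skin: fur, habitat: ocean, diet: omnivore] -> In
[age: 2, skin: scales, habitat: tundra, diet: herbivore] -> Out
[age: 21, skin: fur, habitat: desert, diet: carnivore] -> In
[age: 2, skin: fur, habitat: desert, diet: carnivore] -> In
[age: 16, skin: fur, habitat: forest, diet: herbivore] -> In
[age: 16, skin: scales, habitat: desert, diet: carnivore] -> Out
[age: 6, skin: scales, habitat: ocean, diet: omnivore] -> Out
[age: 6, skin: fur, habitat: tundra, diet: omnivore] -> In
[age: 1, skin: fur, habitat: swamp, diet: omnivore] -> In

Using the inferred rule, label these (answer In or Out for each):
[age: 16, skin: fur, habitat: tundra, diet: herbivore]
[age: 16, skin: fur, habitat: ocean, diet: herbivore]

In, In

Comparing the two groups points to one rule — skin is fur.
[age: 16, skin: fur, habitat: tundra, diet: herbivore] — skin is fur, hence In. [age: 16, skin: fur, habitat: ocean, diet: herbivore] — skin is fur, hence In.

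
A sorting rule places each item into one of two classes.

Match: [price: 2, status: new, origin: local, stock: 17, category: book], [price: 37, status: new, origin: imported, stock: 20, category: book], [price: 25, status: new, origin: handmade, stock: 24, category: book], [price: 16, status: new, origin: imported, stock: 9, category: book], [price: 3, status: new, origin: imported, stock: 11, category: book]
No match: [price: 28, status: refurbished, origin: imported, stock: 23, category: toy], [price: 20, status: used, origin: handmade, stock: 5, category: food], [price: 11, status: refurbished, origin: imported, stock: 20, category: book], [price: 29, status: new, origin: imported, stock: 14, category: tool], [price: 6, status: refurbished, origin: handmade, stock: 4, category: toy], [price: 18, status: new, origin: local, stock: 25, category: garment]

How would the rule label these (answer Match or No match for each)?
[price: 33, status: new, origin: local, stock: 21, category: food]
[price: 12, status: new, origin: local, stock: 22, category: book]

The classifier is using: status is new AND category is book.
[price: 33, status: new, origin: local, stock: 21, category: food]: No match (status is new, category is food). [price: 12, status: new, origin: local, stock: 22, category: book]: Match (status is new, category is book).

No match, Match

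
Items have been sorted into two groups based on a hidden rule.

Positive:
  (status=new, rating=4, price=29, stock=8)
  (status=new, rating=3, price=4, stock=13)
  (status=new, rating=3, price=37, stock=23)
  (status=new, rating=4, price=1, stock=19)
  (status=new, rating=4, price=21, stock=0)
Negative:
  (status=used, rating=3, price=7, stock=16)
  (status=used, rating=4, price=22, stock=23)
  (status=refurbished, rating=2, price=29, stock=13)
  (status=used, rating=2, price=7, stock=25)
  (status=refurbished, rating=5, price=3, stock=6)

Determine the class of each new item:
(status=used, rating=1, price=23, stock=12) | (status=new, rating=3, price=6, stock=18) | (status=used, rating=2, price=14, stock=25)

Negative, Positive, Negative

Rule: status is new. This holds for each 'Positive' example and fails for each 'Negative' one.
Negative: (status=used, rating=1, price=23, stock=12), since status is used.
Positive: (status=new, rating=3, price=6, stock=18), since status is new.
Negative: (status=used, rating=2, price=14, stock=25), since status is used.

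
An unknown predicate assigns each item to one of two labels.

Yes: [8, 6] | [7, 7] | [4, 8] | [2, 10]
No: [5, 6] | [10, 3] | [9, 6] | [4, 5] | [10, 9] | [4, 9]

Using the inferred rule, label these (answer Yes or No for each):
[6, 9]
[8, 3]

Looking at the examples, the only property every 'Yes' case has and every 'No' case lacks is: sum is even.
[6, 9]: 6+9 = 15 — does not satisfy this, so No. [8, 3]: 8+3 = 11 — does not satisfy this, so No.

No, No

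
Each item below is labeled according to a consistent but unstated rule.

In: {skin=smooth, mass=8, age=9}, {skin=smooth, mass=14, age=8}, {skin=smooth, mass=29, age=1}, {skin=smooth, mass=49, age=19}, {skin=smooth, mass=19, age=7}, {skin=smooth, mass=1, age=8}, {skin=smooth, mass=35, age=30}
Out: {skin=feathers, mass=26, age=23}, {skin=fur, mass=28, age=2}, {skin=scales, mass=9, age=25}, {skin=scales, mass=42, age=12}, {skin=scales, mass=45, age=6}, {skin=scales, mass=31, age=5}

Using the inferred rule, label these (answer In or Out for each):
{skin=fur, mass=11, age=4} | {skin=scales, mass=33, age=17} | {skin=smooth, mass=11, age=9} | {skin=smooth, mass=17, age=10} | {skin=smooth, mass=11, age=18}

One predicate separates the groups cleanly: skin is smooth.
{skin=fur, mass=11, age=4}: skin is fur — doesn't qualify, so Out.
{skin=scales, mass=33, age=17}: skin is scales — doesn't qualify, so Out.
{skin=smooth, mass=11, age=9}: skin is smooth — matches, so In.
{skin=smooth, mass=17, age=10}: skin is smooth — matches, so In.
{skin=smooth, mass=11, age=18}: skin is smooth — matches, so In.

Out, Out, In, In, In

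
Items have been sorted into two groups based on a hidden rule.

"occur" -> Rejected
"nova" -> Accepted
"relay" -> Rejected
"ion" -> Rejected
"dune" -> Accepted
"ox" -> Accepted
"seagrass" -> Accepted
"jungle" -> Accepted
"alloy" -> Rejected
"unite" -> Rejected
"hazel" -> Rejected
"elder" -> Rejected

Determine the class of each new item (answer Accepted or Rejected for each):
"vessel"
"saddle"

Rule: even length. This holds for each 'Accepted' example and fails for each 'Rejected' one.

Accepted, Accepted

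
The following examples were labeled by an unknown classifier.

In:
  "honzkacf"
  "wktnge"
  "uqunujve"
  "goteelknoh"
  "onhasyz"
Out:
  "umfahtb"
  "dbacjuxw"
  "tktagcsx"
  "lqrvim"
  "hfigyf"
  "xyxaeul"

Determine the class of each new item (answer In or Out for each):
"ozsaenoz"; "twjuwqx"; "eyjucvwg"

In, Out, Out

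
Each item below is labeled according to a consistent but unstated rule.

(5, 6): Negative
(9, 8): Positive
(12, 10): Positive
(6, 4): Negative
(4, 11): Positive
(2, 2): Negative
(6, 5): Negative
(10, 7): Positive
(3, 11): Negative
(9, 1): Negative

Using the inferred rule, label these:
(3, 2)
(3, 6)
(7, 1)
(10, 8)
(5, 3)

Negative, Negative, Negative, Positive, Negative

The rule appears to be: sum ≥ 15.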